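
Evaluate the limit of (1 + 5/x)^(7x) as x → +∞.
As x → +∞: write (1 + 5/x)^(7x) = ((1 + 5/x)^x)^7 → (e^5)^7 = e^35.
Limit = e^(35).

Final answer: e^(35)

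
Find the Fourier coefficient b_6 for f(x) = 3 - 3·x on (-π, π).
b_6 = (1/π) ∫_{-π}^{π} f(x)·sin(6x) dx.
Evaluate the integral (use parity and integration by parts as needed): b_6 = 1.

Final answer: 1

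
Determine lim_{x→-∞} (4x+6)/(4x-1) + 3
Evaluate the dominant behaviour as x → -∞; each term tends to a finite value or vanishes.
Limit = 4.

Final answer: 4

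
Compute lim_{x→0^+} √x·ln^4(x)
This is a 0·∞ indeterminate form at x → 0⁺.
Rewrite the product as ln^4(x) / x^(-1/2) and apply L'Hôpital, or use the standard hierarchy x^(-1/2) ≫ |ln x|^4 as x → 0⁺.
The indeterminate product → 0, so the limit = 0.

Final answer: 0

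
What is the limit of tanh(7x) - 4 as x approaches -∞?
Evaluate the dominant behaviour as x → -∞; each term tends to a finite value or vanishes.
Limit = -5.

Final answer: -5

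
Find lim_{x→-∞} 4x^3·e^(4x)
This is a 0·∞ indeterminate form at x → -∞.
Rewrite the product as 4x^3 / e^(-4x) (an ∞/∞ form) and apply L'Hôpital, or use the standard hierarchy e^(4|x|) ≫ |x^3| as x → -∞.
The indeterminate product → 0, so the limit = 0.

Final answer: 0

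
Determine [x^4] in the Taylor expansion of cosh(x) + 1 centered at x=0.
Expand to order 4: cosh(x) + 1 = x^4/24 + x^2/2 + 2 + O(x^5).
The coefficient of x^4 is 1/24.

Final answer: 1/24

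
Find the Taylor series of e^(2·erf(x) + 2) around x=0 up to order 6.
x^6·(-128·e^(2)/(9·π^2) + 256·e^(2)/(45·π^3) + 112·e^(2)/(45·π)) + x^5·(-32·e^(2)/(3·π^(3/2)) + 2·e^(2)/(5·√(π)) + 128·e^(2)/(15·π^(5/2))) + x^4·(-16·e^(2)/(3·π) + 32·e^(2)/(3·π^2)) + x^3·(-4·e^(2)/(3·√(π)) + 32·e^(2)/(3·π^(3/2))) + 8·x^2·e^(2)/π + 4·x·e^(2)/√(π) + e^(2)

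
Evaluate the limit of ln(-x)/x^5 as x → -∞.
This is an ∞/∞ indeterminate form as x → -∞.
Compare growth rates of the dominant terms (exponentials ≫ polynomials ≫ logarithms), or apply L'Hôpital's rule; the quotient → 0.
Limit = 0.

Final answer: 0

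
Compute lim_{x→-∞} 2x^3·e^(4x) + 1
The product is a 0·∞ indeterminate form at x → -∞.
Rewrite the product as 2x^3 / e^(-4x) (an ∞/∞ form) and apply L'Hôpital, or use the standard hierarchy e^(4|x|) ≫ |x^3| as x → -∞.
The indeterminate product → 0, so the limit = 1.

Final answer: 1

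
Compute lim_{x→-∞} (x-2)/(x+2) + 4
Evaluate the dominant behaviour as x → -∞; each term tends to a finite value or vanishes.
Limit = 5.

Final answer: 5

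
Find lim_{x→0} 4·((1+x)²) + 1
Direct substitution at x = 0 gives 5.

Final answer: 5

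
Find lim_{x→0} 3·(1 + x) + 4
Direct substitution at x = 0 gives 7.

Final answer: 7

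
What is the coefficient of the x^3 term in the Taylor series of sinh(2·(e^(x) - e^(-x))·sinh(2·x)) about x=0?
Expand to order 3: sinh(2·(e^(x) - e^(-x))·sinh(2·x)) = 8·x^2 + O(x^4).
The coefficient of x^3 is 0.

Final answer: 0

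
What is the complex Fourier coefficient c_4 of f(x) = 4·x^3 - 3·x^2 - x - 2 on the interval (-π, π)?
Compute the real Fourier coefficients first: a_4 = -3/4, b_4 = 5/4 - 2·π^2.
Then c_4 = (a_4 − i·b_4)/2 = -3/8 - 5·i/8 + i·π^2.

Final answer: -3/8 - 5·i/8 + i·π^2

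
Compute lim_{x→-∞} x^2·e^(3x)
This is a 0·∞ indeterminate form at x → -∞.
Rewrite the product as x^2 / e^(-3x) (an ∞/∞ form) and apply L'Hôpital, or use the standard hierarchy e^(3|x|) ≫ |x^2| as x → -∞.
The indeterminate product → 0, so the limit = 0.

Final answer: 0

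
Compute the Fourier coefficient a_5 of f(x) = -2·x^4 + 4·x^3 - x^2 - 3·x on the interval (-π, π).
a_5 = (1/π) ∫_{-π}^{π} f(x)·cos(5x) dx.
Evaluate the integral (use parity and integration by parts as needed): a_5 = 4/625 + 16·π^2/25.

Final answer: 4/625 + 16·π^2/25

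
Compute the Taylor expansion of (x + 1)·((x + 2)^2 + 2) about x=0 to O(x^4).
x^3 + 5·x^2 + 10·x + 6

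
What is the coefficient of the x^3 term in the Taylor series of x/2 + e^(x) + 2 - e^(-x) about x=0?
Expand to order 3: x/2 + e^(x) + 2 - e^(-x) = x^3/3 + 5·x/2 + 2 + O(x^4).
The coefficient of x^3 is 1/3.

Final answer: 1/3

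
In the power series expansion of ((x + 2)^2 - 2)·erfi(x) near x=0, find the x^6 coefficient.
Expand to order 6: ((x + 2)^2 - 2)·erfi(x) = 4·x^6/(5·√(π)) + 16·x^5/(15·√(π)) + 8·x^4/(3·√(π)) + 10·x^3/(3·√(π)) + 8·x^2/√(π) + 4·x/√(π) + O(x^7).
The coefficient of x^6 is 4/(5·√(π)).

Final answer: 4/(5·√(π))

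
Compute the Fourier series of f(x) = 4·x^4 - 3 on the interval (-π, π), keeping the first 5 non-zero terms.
(192 - 32·π^2)·cos(x) + (-12 + 8·π^2)·cos(2·x) + (64/27 - 32·π^2/9)·cos(3·x) + (-3/4 + 2·π^2)·cos(4·x) - 3 + 4·π^4/5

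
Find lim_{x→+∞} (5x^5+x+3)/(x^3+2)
This is an ∞/∞ indeterminate form as x → +∞.
Divide numerator and denominator by x^5 and let the lower-order terms vanish; the numerator's degree 5 exceeds the denominator's degree 3, so the quotient diverges.
Limit = ∞.

Final answer: ∞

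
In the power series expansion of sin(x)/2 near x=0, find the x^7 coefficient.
Expand to order 7: sin(x)/2 = -x^7/10080 + x^5/240 - x^3/12 + x/2 + O(x^8).
The coefficient of x^7 is -1/10080.

Final answer: -1/10080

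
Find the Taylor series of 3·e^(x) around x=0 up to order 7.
x^7/1680 + x^6/240 + x^5/40 + x^4/8 + x^3/2 + 3·x^2/2 + 3·x + 3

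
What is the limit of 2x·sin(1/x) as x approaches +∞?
As x → +∞: let u = 1/x → 0⁺; then 2·x·sin(1/x) = 2·1·sin(u)/u → 2·1·1 = 2.
Limit = 2.

Final answer: 2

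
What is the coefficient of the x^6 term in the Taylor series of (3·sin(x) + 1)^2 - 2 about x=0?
Expand to order 6: (3·sin(x) + 1)^2 - 2 = 2·x^6/5 + x^5/20 - 3·x^4 - x^3 + 9·x^2 + 6·x - 1 + O(x^7).
The coefficient of x^6 is 2/5.

Final answer: 2/5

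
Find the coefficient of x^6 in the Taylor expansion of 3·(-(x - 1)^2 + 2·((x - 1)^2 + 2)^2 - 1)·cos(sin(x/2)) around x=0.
Expand to order 6: 3·(-(x - 1)^2 + 2·((x - 1)^2 + 2)^2 - 1)·cos(sin(x/2)) = -89·x^6/1920 + 137·x^5/64 - x^4/2 - 63·x^3/4 + 51·x^2 - 66·x + 48 + O(x^7).
The coefficient of x^6 is -89/1920.

Final answer: -89/1920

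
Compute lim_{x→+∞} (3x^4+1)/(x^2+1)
This is an ∞/∞ indeterminate form as x → +∞.
Divide numerator and denominator by x^4 and let the lower-order terms vanish; the numerator's degree 4 exceeds the denominator's degree 2, so the quotient diverges.
Limit = ∞.

Final answer: ∞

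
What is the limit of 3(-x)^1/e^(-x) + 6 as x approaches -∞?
The quotient is an ∞/∞ indeterminate form as x → -∞.
Compare growth rates of the dominant terms (exponentials ≫ polynomials ≫ logarithms), or apply L'Hôpital's rule; the quotient → 0.
Adding the constant: 0 + 6 = 6. Limit = 6.

Final answer: 6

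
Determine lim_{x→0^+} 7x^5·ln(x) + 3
The product is a 0·∞ indeterminate form at x → 0⁺.
Rewrite the product as 7·ln(x) / x^(-5) and apply L'Hôpital, or use the standard hierarchy x^(-5) ≫ |ln x| as x → 0⁺.
The indeterminate product → 0, so the limit = 3.

Final answer: 3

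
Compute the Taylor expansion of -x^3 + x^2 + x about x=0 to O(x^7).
-x^3 + x^2 + x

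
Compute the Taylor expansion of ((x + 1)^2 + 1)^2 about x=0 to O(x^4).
4·x^3 + 8·x^2 + 8·x + 4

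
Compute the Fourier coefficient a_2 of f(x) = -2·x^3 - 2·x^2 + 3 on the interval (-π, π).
a_2 = (1/π) ∫_{-π}^{π} f(x)·cos(2x) dx.
Evaluate the integral (use parity and integration by parts as needed): a_2 = -2.

Final answer: -2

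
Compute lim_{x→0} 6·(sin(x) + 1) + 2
Direct substitution at x = 0 gives 8.

Final answer: 8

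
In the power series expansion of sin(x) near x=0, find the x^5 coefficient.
Expand to order 5: sin(x) = x^5/120 - x^3/6 + x + O(x^6).
The coefficient of x^5 is 1/120.

Final answer: 1/120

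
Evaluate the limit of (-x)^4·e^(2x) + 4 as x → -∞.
The product is a 0·∞ indeterminate form at x → -∞.
Rewrite the product as (-x)^4 / e^(-2x) (an ∞/∞ form) and apply L'Hôpital, or use the standard hierarchy e^(2|x|) ≫ |(-x)^4| as x → -∞.
The indeterminate product → 0, so the limit = 4.

Final answer: 4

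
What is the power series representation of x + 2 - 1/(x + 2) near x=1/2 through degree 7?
21/10 + 29·(x - 1/2)/25 - 8·(x - 1/2)^2/125 + 16·(x - 1/2)^3/625 - 32·(x - 1/2)^4/3125 + 64·(x - 1/2)^5/15625 - 128·(x - 1/2)^6/78125 + 256·(x - 1/2)^7/390625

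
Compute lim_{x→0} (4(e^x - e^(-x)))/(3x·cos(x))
Both numerator and denominator → 0 as x → 0; this is a 0/0 indeterminate form.
Expand each to leading order near x = 0: numerator ~ 8·x, denominator ~ 3·x.
The limit of the ratio is 8/3.

Final answer: 8/3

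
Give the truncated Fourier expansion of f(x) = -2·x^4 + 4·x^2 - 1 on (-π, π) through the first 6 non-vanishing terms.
(-112 + 16·π^2)·cos(x) + (10 - 4·π^2)·cos(2·x) + (-80/27 + 16·π^2/9)·cos(3·x) + (11/8 - π^2)·cos(4·x) + (-496/625 + 16·π^2/25)·cos(5·x) - 2·π^4/5 - 1 + 4·π^2/3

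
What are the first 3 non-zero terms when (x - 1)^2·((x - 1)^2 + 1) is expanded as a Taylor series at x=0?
7·x^2 - 6·x + 2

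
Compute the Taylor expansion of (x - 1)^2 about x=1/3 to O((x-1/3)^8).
4/9 - 4·(x - 1/3)/3 + (x - 1/3)^2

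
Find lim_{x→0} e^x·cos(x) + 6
Direct substitution at x = 0 gives 7.

Final answer: 7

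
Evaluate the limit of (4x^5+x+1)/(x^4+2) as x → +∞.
This is an ∞/∞ indeterminate form as x → +∞.
Divide numerator and denominator by x^5 and let the lower-order terms vanish; the numerator's degree 5 exceeds the denominator's degree 4, so the quotient diverges.
Limit = ∞.

Final answer: ∞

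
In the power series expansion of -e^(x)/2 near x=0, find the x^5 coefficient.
Expand to order 5: -e^(x)/2 = -x^5/240 - x^4/48 - x^3/12 - x^2/4 - x/2 - 1/2 + O(x^6).
The coefficient of x^5 is -1/240.

Final answer: -1/240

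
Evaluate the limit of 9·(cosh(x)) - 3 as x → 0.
Direct substitution at x = 0 gives 6.

Final answer: 6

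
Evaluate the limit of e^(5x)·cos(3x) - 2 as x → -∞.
Evaluate the dominant behaviour as x → -∞; each term tends to a finite value or vanishes.
Limit = -2.

Final answer: -2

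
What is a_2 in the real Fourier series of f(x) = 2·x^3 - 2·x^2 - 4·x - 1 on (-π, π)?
a_2 = (1/π) ∫_{-π}^{π} f(x)·cos(2x) dx.
Evaluate the integral (use parity and integration by parts as needed): a_2 = -2.

Final answer: -2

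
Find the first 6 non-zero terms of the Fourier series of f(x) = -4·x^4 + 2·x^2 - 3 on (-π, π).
(-200 + 32·π^2)·cos(x) + (14 - 8·π^2)·cos(2·x) + (-88/27 + 32·π^2/9)·cos(3·x) + (5/4 - 2·π^2)·cos(4·x) + (-392/625 + 32·π^2/25)·cos(5·x) - 4·π^4/5 - 3 + 2·π^2/3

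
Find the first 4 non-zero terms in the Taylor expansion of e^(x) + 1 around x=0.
x^3/6 + x^2/2 + x + 2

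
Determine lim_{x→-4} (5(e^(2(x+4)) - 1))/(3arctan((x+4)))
Both numerator and denominator → 0 as x → -4; this is a 0/0 indeterminate form.
Expand each to leading order near x = -4: numerator ~ 10·(x + 4), denominator ~ 3·(x + 4).
The limit of the ratio is 10/3.

Final answer: 10/3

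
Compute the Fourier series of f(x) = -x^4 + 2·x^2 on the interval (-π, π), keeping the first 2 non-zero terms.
(-56 + 8·π^2)·cos(x) - π^4/5 + 2·π^2/3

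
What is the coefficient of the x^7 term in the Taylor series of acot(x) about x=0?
Expand to order 7: acot(x) = x^7/7 - x^5/5 + x^3/3 - x + π/2 + O(x^8).
The coefficient of x^7 is 1/7.

Final answer: 1/7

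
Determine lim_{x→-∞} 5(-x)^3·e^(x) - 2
The product is a 0·∞ indeterminate form at x → -∞.
Rewrite the product as 5(-x)^3 / e^(-x) (an ∞/∞ form) and apply L'Hôpital, or use the standard hierarchy e^(|x|) ≫ |(-x)^3| as x → -∞.
The indeterminate product → 0, so the limit = -2.

Final answer: -2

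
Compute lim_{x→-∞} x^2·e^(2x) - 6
The product is a 0·∞ indeterminate form at x → -∞.
Rewrite the product as x^2 / e^(-2x) (an ∞/∞ form) and apply L'Hôpital, or use the standard hierarchy e^(2|x|) ≫ |x^2| as x → -∞.
The indeterminate product → 0, so the limit = -6.

Final answer: -6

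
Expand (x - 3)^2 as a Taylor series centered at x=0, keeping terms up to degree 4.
x^2 - 6·x + 9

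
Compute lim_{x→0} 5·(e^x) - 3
Direct substitution at x = 0 gives 2.

Final answer: 2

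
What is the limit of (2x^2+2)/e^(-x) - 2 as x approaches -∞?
The quotient is an ∞/∞ indeterminate form as x → -∞.
Compare growth rates of the dominant terms (exponentials ≫ polynomials ≫ logarithms), or apply L'Hôpital's rule; the quotient → 0.
Adding the constant: 0 - 2 = -2. Limit = -2.

Final answer: -2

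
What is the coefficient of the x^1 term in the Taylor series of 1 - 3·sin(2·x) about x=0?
Expand to order 1: 1 - 3·sin(2·x) = 1 - 6·x + O(x^2).
The coefficient of x^1 is -6.

Final answer: -6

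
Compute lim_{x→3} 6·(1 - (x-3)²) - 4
Direct substitution at x = 3 gives 2.

Final answer: 2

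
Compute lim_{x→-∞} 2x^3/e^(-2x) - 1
The quotient is an ∞/∞ indeterminate form as x → -∞.
Compare growth rates of the dominant terms (exponentials ≫ polynomials ≫ logarithms), or apply L'Hôpital's rule; the quotient → 0.
Adding the constant: 0 - 1 = -1. Limit = -1.

Final answer: -1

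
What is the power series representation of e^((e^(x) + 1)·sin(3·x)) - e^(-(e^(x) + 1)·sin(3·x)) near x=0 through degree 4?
100·x^4 + 57·x^3 + 6·x^2 + 12·x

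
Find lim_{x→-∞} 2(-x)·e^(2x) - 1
The product is a 0·∞ indeterminate form at x → -∞.
Rewrite the product as 2(-x) / e^(-2x) (an ∞/∞ form) and apply L'Hôpital, or use the standard hierarchy e^(2|x|) ≫ |(-x)| as x → -∞.
The indeterminate product → 0, so the limit = -1.

Final answer: -1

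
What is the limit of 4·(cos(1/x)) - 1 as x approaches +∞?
Evaluate the dominant behaviour as x → +∞; each term tends to a finite value or vanishes.
Limit = 3.

Final answer: 3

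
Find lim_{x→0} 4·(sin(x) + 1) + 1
Direct substitution at x = 0 gives 5.

Final answer: 5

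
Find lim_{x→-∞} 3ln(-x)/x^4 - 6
The quotient is an ∞/∞ indeterminate form as x → -∞.
Compare growth rates of the dominant terms (exponentials ≫ polynomials ≫ logarithms), or apply L'Hôpital's rule; the quotient → 0.
Adding the constant: 0 - 6 = -6. Limit = -6.

Final answer: -6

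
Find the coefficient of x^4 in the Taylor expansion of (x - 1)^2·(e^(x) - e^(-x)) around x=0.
Expand to order 4: (x - 1)^2·(e^(x) - e^(-x)) = -2·x^4/3 + 7·x^3/3 - 4·x^2 + 2·x + O(x^5).
The coefficient of x^4 is -2/3.

Final answer: -2/3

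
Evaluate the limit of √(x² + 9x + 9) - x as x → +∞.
This is an ∞ − ∞ indeterminate form.
Multiply and divide by the conjugate √(x²+9x + 9) + x; the x² terms cancel, leaving (9x + 9)/(√(x²+9x + 9)+x) → 9/2.
Limit = 9/2.

Final answer: 9/2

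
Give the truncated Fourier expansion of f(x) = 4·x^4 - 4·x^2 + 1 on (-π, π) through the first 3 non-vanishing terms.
(208 - 32·π^2)·cos(x) + (-16 + 8·π^2)·cos(2·x) - 4·π^2/3 + 1 + 4·π^4/5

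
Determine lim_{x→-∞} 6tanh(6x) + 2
Evaluate the dominant behaviour as x → -∞; each term tends to a finite value or vanishes.
Limit = -4.

Final answer: -4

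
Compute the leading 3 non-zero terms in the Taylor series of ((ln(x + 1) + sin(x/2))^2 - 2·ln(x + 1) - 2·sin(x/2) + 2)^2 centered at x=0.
22·x^2 - 12·x + 4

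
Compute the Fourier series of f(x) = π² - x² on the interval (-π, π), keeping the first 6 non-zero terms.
4·cos(x) - cos(2·x) + 4·cos(3·x)/9 - cos(4·x)/4 + 4·cos(5·x)/25 + 2·π^2/3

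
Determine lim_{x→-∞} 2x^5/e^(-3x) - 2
The quotient is an ∞/∞ indeterminate form as x → -∞.
Compare growth rates of the dominant terms (exponentials ≫ polynomials ≫ logarithms), or apply L'Hôpital's rule; the quotient → 0.
Adding the constant: 0 - 2 = -2. Limit = -2.

Final answer: -2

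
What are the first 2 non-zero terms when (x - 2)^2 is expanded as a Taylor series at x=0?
4 - 4·x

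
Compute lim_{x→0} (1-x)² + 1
Direct substitution at x = 0 gives 2.

Final answer: 2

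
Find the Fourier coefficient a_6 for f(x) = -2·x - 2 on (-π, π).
a_6 = (1/π) ∫_{-π}^{π} f(x)·cos(6x) dx.
Evaluate the integral (use parity and integration by parts as needed): a_6 = 0.

Final answer: 0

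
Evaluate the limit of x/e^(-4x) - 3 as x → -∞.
The quotient is an ∞/∞ indeterminate form as x → -∞.
Compare growth rates of the dominant terms (exponentials ≫ polynomials ≫ logarithms), or apply L'Hôpital's rule; the quotient → 0.
Adding the constant: 0 - 3 = -3. Limit = -3.

Final answer: -3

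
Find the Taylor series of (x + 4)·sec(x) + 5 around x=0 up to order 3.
x^3/2 + 2·x^2 + x + 9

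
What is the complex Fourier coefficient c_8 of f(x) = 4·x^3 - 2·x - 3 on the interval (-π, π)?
Compute the real Fourier coefficients first: a_8 = 0, b_8 = 19/32 - π^2.
Then c_8 = (a_8 − i·b_8)/2 = -19·i/64 + i·π^2/2.

Final answer: -19·i/64 + i·π^2/2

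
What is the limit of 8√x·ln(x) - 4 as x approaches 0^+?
The product is a 0·∞ indeterminate form at x → 0⁺.
Rewrite the product as 8·ln(x) / x^(-1/2) and apply L'Hôpital, or use the standard hierarchy x^(-1/2) ≫ |ln x| as x → 0⁺.
The indeterminate product → 0, so the limit = -4.

Final answer: -4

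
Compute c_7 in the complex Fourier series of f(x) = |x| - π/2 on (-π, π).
Compute the real Fourier coefficients first: a_7 = -4/(49·π), b_7 = 0.
Then c_7 = (a_7 − i·b_7)/2 = -2/(49·π).

Final answer: -2/(49·π)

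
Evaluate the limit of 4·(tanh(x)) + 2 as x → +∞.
Evaluate the dominant behaviour as x → +∞; each term tends to a finite value or vanishes.
Limit = 6.

Final answer: 6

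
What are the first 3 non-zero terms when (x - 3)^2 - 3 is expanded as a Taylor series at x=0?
x^2 - 6·x + 6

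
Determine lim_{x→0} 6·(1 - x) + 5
Direct substitution at x = 0 gives 11.

Final answer: 11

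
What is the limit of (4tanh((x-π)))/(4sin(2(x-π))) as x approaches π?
Both numerator and denominator → 0 as x → π; this is a 0/0 indeterminate form.
Expand each to leading order near x = π: numerator ~ 4·(x - π), denominator ~ 8·(x - π).
The limit of the ratio is 1/2.

Final answer: 1/2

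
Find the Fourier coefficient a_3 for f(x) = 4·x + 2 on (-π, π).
a_3 = (1/π) ∫_{-π}^{π} f(x)·cos(3x) dx.
Evaluate the integral (use parity and integration by parts as needed): a_3 = 0.

Final answer: 0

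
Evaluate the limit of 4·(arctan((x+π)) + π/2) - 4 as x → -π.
Direct substitution at x = -π gives -4 + 2·π.

Final answer: -4 + 2·π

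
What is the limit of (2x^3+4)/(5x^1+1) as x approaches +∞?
This is an ∞/∞ indeterminate form as x → +∞.
Divide numerator and denominator by x^3 and let the lower-order terms vanish; the numerator's degree 3 exceeds the denominator's degree 1, so the quotient diverges.
Limit = ∞.

Final answer: ∞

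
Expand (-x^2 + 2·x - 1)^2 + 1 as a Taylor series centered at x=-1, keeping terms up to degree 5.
17 - 32·(x + 1) + 24·(x + 1)^2 - 8·(x + 1)^3 + (x + 1)^4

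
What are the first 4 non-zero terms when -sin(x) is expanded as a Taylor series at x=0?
x^7/5040 - x^5/120 + x^3/6 - x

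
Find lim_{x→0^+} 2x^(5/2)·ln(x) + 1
The product is a 0·∞ indeterminate form at x → 0⁺.
Rewrite the product as 2·ln(x) / x^(-5/2) and apply L'Hôpital, or use the standard hierarchy x^(-5/2) ≫ |ln x| as x → 0⁺.
The indeterminate product → 0, so the limit = 1.

Final answer: 1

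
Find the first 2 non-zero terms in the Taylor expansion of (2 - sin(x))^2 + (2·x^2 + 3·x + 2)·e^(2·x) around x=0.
3·x + 6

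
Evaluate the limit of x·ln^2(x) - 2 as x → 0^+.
The product is a 0·∞ indeterminate form at x → 0⁺.
Rewrite the product as ln^2(x) / x^(-1) and apply L'Hôpital, or use the standard hierarchy x^(-1) ≫ |ln x|^2 as x → 0⁺.
The indeterminate product → 0, so the limit = -2.

Final answer: -2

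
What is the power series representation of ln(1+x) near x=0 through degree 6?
-x^6/6 + x^5/5 - x^4/4 + x^3/3 - x^2/2 + x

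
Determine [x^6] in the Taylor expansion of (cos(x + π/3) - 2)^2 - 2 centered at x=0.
Expand to order 6: (cos(x + π/3) - 2)^2 - 2 = x^6/40 - √(3)·x^5/20 - x^4/4 + 3·x^2/2 + 3·√(3)·x/2 + 1/4 + O(x^7).
The coefficient of x^6 is 1/40.

Final answer: 1/40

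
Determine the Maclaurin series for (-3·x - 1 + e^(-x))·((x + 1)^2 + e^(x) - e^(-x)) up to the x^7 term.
97·x^7/5040 - 9·x^6/80 + 19·x^5/120 - 35·x^4/24 - 13·x^3/6 - 31·x^2/2 - 4·x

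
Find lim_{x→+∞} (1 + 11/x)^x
As x → +∞: this is the defining limit (1 + 11/x)^x → e^11.
Limit = e^(11).

Final answer: e^(11)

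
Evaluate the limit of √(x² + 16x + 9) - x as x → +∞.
This is an ∞ − ∞ indeterminate form.
Multiply and divide by the conjugate √(x²+16x + 9) + x; the x² terms cancel, leaving (16x + 9)/(√(x²+16x + 9)+x) → 16/2 = 8.
Limit = 8.

Final answer: 8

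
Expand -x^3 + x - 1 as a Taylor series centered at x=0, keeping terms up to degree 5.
-x^3 + x - 1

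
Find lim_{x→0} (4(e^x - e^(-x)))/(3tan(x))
Both numerator and denominator → 0 as x → 0; this is a 0/0 indeterminate form.
Expand each to leading order near x = 0: numerator ~ 8·x, denominator ~ 3·x.
The limit of the ratio is 8/3.

Final answer: 8/3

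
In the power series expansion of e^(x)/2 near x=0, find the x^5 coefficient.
Expand to order 5: e^(x)/2 = x^5/240 + x^4/48 + x^3/12 + x^2/4 + x/2 + 1/2 + O(x^6).
The coefficient of x^5 is 1/240.

Final answer: 1/240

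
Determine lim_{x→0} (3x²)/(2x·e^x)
Both numerator and denominator → 0 as x → 0; this is a 0/0 indeterminate form.
Expand each to leading order near x = 0: numerator ~ 3·x^2, denominator ~ 2·x.
The limit of the ratio is 0.

Final answer: 0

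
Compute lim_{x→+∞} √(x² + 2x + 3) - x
This is an ∞ − ∞ indeterminate form.
Multiply and divide by the conjugate √(x²+2x + 3) + x; the x² terms cancel, leaving (2x + 3)/(√(x²+2x + 3)+x) → 2/2 = 1.
Limit = 1.

Final answer: 1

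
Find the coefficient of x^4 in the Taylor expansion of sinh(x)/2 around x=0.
Expand to order 4: sinh(x)/2 = x^3/12 + x/2 + O(x^5).
The coefficient of x^4 is 0.

Final answer: 0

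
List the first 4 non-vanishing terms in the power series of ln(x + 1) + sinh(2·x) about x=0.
-x^4/4 + 5·x^3/3 - x^2/2 + 3·x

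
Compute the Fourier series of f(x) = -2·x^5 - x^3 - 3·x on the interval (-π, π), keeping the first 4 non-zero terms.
(-474 - 4·π^4 + 78·π^2)·sin(x) + (-9·π^2 + 33/2 + 2·π^4)·sin(2·x) + (-4·π^4/3 - 286/81 + 62·π^2/27)·sin(3·x) + (-3·π^2/4 + 57/32 + π^4)·sin(4·x)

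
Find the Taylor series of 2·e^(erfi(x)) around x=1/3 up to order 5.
2·e^(erfi(1/3)) + 4·e^(1/9)·e^(erfi(1/3))·(x - 1/3)/√(π) + (4·π·e^(1/9)·e^(erfi(1/3)) + 12·√(π)·e^(2/9)·e^(erfi(1/3)))·(x - 1/3)^2/(3·π^(3/2)) + (72·π^(3/2)·e^(1/3)·e^(erfi(1/3)) + 44·π^(5/2)·e^(1/9)·e^(erfi(1/3)) + 72·π^2·e^(2/9)·e^(erfi(1/3)))·(x - 1/3)^3/(27·π^3) + (108·π^3·e^(4/9)·e^(erfi(1/3)) + 58·π^(9/2)·e^(1/9)·e^(erfi(1/3)) + 216·π^(7/2)·e^(1/3)·e^(erfi(1/3)) + 300·π^4·e^(2/9)·e^(erfi(1/3)))·(x - 1/3)^4/(81·π^5) + (648·π^5·e^(5/9)·e^(erfi(1/3)) + 2160·π^(11/2)·e^(4/9)·e^(erfi(1/3)) + 710·π^7·e^(1/9)·e^(erfi(1/3)) + 3060·π^(13/2)·e^(2/9)·e^(erfi(1/3)) + 5040·π^6·e^(1/3)·e^(erfi(1/3)))·(x - 1/3)^5/(1215·π^(15/2))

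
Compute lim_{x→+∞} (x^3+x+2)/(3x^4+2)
This is an ∞/∞ indeterminate form as x → +∞.
Divide numerator and denominator by x^4 and let the lower-order terms vanish; the numerator's degree 3 is below the denominator's degree 4, so the quotient → 0.
Limit = 0.

Final answer: 0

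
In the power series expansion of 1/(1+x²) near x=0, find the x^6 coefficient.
Expand to order 6: 1/(1+x²) = -x^6 + x^4 - x^2 + 1 + O(x^7).
The coefficient of x^6 is -1.

Final answer: -1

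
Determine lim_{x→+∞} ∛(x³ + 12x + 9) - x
This is an ∞ − ∞ indeterminate form.
Multiply by (A² + AB + B²)/(A² + AB + B²) where A = ∛(x³+12x + 9), B = x to use A³ − B³ = (A−B)(A²+AB+B²); the x³ terms cancel, leaving (12x + 9)/(A²+AB+B²) with denominator ~ 3x², so the limit is 0.
Limit = 0.

Final answer: 0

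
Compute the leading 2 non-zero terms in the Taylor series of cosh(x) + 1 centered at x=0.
x^2/2 + 2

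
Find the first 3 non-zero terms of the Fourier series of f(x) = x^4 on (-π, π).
(48 - 8·π^2)·cos(x) + (-3 + 2·π^2)·cos(2·x) + π^4/5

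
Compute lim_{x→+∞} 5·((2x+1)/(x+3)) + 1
Evaluate the dominant behaviour as x → +∞; each term tends to a finite value or vanishes.
Limit = 11.

Final answer: 11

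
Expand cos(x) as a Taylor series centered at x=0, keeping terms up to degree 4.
x^4/24 - x^2/2 + 1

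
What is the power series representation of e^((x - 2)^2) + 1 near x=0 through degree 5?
-106·x^5·e^(4)/5 + 115·x^4·e^(4)/6 - 44·x^3·e^(4)/3 + 9·x^2·e^(4) - 4·x·e^(4) + 1 + e^(4)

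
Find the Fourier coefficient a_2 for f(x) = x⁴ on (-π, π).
a_2 = (1/π) ∫_{-π}^{π} f(x)·cos(2x) dx.
Evaluate the integral (use parity and integration by parts as needed): a_2 = -3 + 2·π^2.

Final answer: -3 + 2·π^2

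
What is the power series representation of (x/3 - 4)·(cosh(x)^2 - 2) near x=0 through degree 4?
-4·x^4/3 + x^3/3 - 4·x^2 - x/3 + 4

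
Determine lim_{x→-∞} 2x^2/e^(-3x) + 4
The quotient is an ∞/∞ indeterminate form as x → -∞.
Compare growth rates of the dominant terms (exponentials ≫ polynomials ≫ logarithms), or apply L'Hôpital's rule; the quotient → 0.
Adding the constant: 0 + 4 = 4. Limit = 4.

Final answer: 4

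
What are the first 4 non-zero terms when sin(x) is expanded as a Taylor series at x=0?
-x^7/5040 + x^5/120 - x^3/6 + x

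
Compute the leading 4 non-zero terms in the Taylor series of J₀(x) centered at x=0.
-x^6/2304 + x^4/64 - x^2/4 + 1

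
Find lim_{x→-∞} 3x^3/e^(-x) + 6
The quotient is an ∞/∞ indeterminate form as x → -∞.
Compare growth rates of the dominant terms (exponentials ≫ polynomials ≫ logarithms), or apply L'Hôpital's rule; the quotient → 0.
Adding the constant: 0 + 6 = 6. Limit = 6.

Final answer: 6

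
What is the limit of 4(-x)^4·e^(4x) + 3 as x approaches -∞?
The product is a 0·∞ indeterminate form at x → -∞.
Rewrite the product as 4(-x)^4 / e^(-4x) (an ∞/∞ form) and apply L'Hôpital, or use the standard hierarchy e^(4|x|) ≫ |(-x)^4| as x → -∞.
The indeterminate product → 0, so the limit = 3.

Final answer: 3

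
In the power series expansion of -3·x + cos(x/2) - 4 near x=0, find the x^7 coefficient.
Expand to order 7: -3·x + cos(x/2) - 4 = -x^6/46080 + x^4/384 - x^2/8 - 3·x - 3 + O(x^8).
The coefficient of x^7 is 0.

Final answer: 0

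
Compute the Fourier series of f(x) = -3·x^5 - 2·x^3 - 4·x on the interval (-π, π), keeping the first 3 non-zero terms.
(-704 - 6·π^4 + 116·π^2)·sin(x) + (-13·π^2 + 47/2 + 3·π^4)·sin(2·x) + (-2·π^4 - 128/27 + 28·π^2/9)·sin(3·x)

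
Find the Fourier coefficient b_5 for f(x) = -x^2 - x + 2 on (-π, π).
b_5 = (1/π) ∫_{-π}^{π} f(x)·sin(5x) dx.
Evaluate the integral (use parity and integration by parts as needed): b_5 = -2/5.

Final answer: -2/5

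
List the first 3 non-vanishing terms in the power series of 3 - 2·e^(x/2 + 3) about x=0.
-x^2·e^(3)/4 - x·e^(3) - 2·e^(3) + 3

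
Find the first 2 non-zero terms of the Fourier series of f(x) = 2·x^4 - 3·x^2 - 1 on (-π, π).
(108 - 16·π^2)·cos(x) - π^2 - 1 + 2·π^4/5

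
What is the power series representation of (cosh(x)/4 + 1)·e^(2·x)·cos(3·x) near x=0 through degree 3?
-28·x^3/3 - 3·x^2 + 5·x/2 + 5/4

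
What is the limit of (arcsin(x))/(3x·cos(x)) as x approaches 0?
Both numerator and denominator → 0 as x → 0; this is a 0/0 indeterminate form.
Expand each to leading order near x = 0: numerator ~ x, denominator ~ 3·x.
The limit of the ratio is 1/3.

Final answer: 1/3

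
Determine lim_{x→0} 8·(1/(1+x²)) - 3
Direct substitution at x = 0 gives 5.

Final answer: 5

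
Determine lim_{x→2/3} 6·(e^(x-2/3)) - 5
Direct substitution at x = 2/3 gives 1.

Final answer: 1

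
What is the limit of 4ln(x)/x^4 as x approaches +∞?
This is an ∞/∞ indeterminate form as x → +∞.
The polynomial denominator x^4 dominates the logarithmic numerator (any positive power of x ≫ ln(x) as x → ∞), so the quotient → 0.
Limit = 0.

Final answer: 0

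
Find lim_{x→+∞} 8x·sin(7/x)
As x → +∞: let u = 7/x → 0⁺; then 8·x·sin(7/x) = 8·7·sin(u)/u → 8·7·1 = 56.
Limit = 56.

Final answer: 56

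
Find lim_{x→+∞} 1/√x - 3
Evaluate the dominant behaviour as x → +∞; each term tends to a finite value or vanishes.
Limit = -3.

Final answer: -3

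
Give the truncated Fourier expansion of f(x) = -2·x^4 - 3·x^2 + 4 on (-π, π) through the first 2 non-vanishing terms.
(-84 + 16·π^2)·cos(x) - 2·π^4/5 - π^2 + 4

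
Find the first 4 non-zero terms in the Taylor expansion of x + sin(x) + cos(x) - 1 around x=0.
x^4/24 - x^3/6 - x^2/2 + 2·x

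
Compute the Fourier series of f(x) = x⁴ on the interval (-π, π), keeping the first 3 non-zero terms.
(48 - 8·π^2)·cos(x) + (-3 + 2·π^2)·cos(2·x) + π^4/5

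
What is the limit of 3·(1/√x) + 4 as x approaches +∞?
Evaluate the dominant behaviour as x → +∞; each term tends to a finite value or vanishes.
Limit = 4.

Final answer: 4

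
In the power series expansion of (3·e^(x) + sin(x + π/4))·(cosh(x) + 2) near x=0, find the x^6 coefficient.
Expand to order 6: (3·e^(x) + sin(x + π/4))·(cosh(x) + 2) = x^6·(17/120 - √(2)/720) + x^5·(9/20 - √(2)/120) + x^4·(5/4 - √(2)/24) + 3·x^3 + x^2·(6 - √(2)/2) + x·(3·√(2)/2 + 9) + 3·√(2)/2 + 9 + O(x^7).
The coefficient of x^6 is 17/120 - √(2)/720.

Final answer: 17/120 - √(2)/720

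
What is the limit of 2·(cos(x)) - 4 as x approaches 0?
Direct substitution at x = 0 gives -2.

Final answer: -2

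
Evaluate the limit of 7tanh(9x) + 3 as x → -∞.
Evaluate the dominant behaviour as x → -∞; each term tends to a finite value or vanishes.
Limit = -4.

Final answer: -4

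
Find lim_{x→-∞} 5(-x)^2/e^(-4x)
This is an ∞/∞ indeterminate form as x → -∞.
Compare growth rates of the dominant terms (exponentials ≫ polynomials ≫ logarithms), or apply L'Hôpital's rule; the quotient → 0.
Limit = 0.

Final answer: 0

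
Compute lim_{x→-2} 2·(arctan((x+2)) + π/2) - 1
Direct substitution at x = -2 gives -1 + π.

Final answer: -1 + π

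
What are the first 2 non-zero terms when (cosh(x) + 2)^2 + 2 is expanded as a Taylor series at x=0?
3·x^2 + 11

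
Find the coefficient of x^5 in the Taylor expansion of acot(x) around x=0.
Expand to order 5: acot(x) = -x^5/5 + x^3/3 - x + π/2 + O(x^6).
The coefficient of x^5 is -1/5.

Final answer: -1/5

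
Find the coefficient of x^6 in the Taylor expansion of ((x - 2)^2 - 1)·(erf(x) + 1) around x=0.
Expand to order 6: ((x - 2)^2 - 1)·(erf(x) + 1) = -4·x^6/(5·√(π)) - x^5/(15·√(π)) + 8·x^4/(3·√(π)) + x^2·(1 - 8/√(π)) + x·(-4 + 6/√(π)) + 3 + O(x^7).
The coefficient of x^6 is -4/(5·√(π)).

Final answer: -4/(5·√(π))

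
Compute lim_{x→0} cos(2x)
Direct substitution at x = 0 gives 1.

Final answer: 1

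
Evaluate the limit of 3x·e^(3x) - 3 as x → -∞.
The product is a 0·∞ indeterminate form at x → -∞.
Rewrite the product as 3x / e^(-3x) (an ∞/∞ form) and apply L'Hôpital, or use the standard hierarchy e^(3|x|) ≫ |x| as x → -∞.
The indeterminate product → 0, so the limit = -3.

Final answer: -3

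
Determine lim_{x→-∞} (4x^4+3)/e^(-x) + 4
The quotient is an ∞/∞ indeterminate form as x → -∞.
Compare growth rates of the dominant terms (exponentials ≫ polynomials ≫ logarithms), or apply L'Hôpital's rule; the quotient → 0.
Adding the constant: 0 + 4 = 4. Limit = 4.

Final answer: 4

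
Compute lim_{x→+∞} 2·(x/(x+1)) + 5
Evaluate the dominant behaviour as x → +∞; each term tends to a finite value or vanishes.
Limit = 7.

Final answer: 7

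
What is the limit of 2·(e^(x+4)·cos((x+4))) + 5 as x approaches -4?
Direct substitution at x = -4 gives 7.

Final answer: 7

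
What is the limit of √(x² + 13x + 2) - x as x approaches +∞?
As x → +∞: multiply by the conjugate to get (13x+2)/(√(x²+13x+2)+x); the denominator ~ 2x, so the limit is 13/2.
Limit = 13/2.

Final answer: 13/2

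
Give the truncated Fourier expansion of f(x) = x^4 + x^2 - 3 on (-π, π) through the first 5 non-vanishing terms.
(44 - 8·π^2)·cos(x) + (-2 + 2·π^2)·cos(2·x) + (4/27 - 8·π^2/9)·cos(3·x) + (1/16 + π^2/2)·cos(4·x) - 3 + π^2/3 + π^4/5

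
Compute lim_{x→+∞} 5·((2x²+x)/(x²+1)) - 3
Evaluate the dominant behaviour as x → +∞; each term tends to a finite value or vanishes.
Limit = 7.

Final answer: 7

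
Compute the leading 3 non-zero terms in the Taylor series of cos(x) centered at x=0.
x^4/24 - x^2/2 + 1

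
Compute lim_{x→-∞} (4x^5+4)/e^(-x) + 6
The quotient is an ∞/∞ indeterminate form as x → -∞.
Compare growth rates of the dominant terms (exponentials ≫ polynomials ≫ logarithms), or apply L'Hôpital's rule; the quotient → 0.
Adding the constant: 0 + 6 = 6. Limit = 6.

Final answer: 6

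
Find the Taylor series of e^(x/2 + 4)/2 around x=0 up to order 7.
x^7·e^(4)/1290240 + x^6·e^(4)/92160 + x^5·e^(4)/7680 + x^4·e^(4)/768 + x^3·e^(4)/96 + x^2·e^(4)/16 + x·e^(4)/4 + e^(4)/2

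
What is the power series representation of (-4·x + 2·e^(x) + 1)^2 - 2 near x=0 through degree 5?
13·x^5/30 + x^4/6 - 2·x^3 + 10·x^2 - 12·x + 7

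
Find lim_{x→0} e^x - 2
Direct substitution at x = 0 gives -1.

Final answer: -1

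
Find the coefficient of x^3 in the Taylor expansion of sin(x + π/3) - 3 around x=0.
Expand to order 3: sin(x + π/3) - 3 = -x^3/12 - √(3)·x^2/4 + x/2 - 3 + √(3)/2 + O(x^4).
The coefficient of x^3 is -1/12.

Final answer: -1/12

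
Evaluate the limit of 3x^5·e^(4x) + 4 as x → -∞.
The product is a 0·∞ indeterminate form at x → -∞.
Rewrite the product as 3x^5 / e^(-4x) (an ∞/∞ form) and apply L'Hôpital, or use the standard hierarchy e^(4|x|) ≫ |x^5| as x → -∞.
The indeterminate product → 0, so the limit = 4.

Final answer: 4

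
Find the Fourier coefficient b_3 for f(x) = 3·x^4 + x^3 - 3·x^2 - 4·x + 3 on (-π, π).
b_3 = (1/π) ∫_{-π}^{π} f(x)·sin(3x) dx.
Evaluate the integral (use parity and integration by parts as needed): b_3 = -28/9 + 2·π^2/3.

Final answer: -28/9 + 2·π^2/3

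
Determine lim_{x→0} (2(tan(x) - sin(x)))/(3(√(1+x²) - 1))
Both numerator and denominator → 0 as x → 0; this is a 0/0 indeterminate form.
Expand each to leading order near x = 0: numerator ~ x^3, denominator ~ 3·x^2/2.
The limit of the ratio is 0.

Final answer: 0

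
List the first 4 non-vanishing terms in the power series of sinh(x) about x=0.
x^7/5040 + x^5/120 + x^3/6 + x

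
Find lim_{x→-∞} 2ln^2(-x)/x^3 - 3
The quotient is an ∞/∞ indeterminate form as x → -∞.
Compare growth rates of the dominant terms (exponentials ≫ polynomials ≫ logarithms), or apply L'Hôpital's rule; the quotient → 0.
Adding the constant: 0 - 3 = -3. Limit = -3.

Final answer: -3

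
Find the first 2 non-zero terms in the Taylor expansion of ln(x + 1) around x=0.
-x^2/2 + x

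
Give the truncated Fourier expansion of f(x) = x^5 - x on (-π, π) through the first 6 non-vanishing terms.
(-40·π^2 + 2·π^4 + 238)·sin(x) + (-π^4 - 13/2 + 5·π^2)·sin(2·x) + (-40·π^2/27 + 26/81 + 2·π^4/3)·sin(3·x) + (-π^4/2 + 17/64 + 5·π^2/8)·sin(4·x) + (-8·π^2/25 - 202/625 + 2·π^4/5)·sin(5·x) + (-π^4/3 + 49/162 + 5·π^2/27)·sin(6·x)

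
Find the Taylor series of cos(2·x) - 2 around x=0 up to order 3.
-2·x^2 - 1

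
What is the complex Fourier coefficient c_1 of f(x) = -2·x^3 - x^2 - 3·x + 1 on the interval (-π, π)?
Compute the real Fourier coefficients first: a_1 = 4, b_1 = 18 - 4·π^2.
Then c_1 = (a_1 − i·b_1)/2 = 2 - 9·i + 2·i·π^2.

Final answer: 2 - 9·i + 2·i·π^2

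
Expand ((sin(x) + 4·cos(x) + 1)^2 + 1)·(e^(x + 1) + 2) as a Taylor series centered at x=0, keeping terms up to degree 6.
x^6·(-61/45 + 131·e/90) + x^5·(13/6 + 21·e/20) + x^4·(32/3 - 85·e/12) + x^3·(-46·e/3 - 34/3) + x^2·(-38 + 4·e) + x·(20 + 36·e) + 52 + 26·e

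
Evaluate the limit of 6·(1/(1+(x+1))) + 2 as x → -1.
Direct substitution at x = -1 gives 8.

Final answer: 8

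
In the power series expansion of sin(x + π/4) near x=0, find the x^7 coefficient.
Expand to order 7: sin(x + π/4) = -√(2)·x^7/10080 - √(2)·x^6/1440 + √(2)·x^5/240 + √(2)·x^4/48 - √(2)·x^3/12 - √(2)·x^2/4 + √(2)·x/2 + √(2)/2 + O(x^8).
The coefficient of x^7 is -√(2)/10080.

Final answer: -√(2)/10080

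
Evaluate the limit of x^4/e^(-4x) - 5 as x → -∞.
The quotient is an ∞/∞ indeterminate form as x → -∞.
Compare growth rates of the dominant terms (exponentials ≫ polynomials ≫ logarithms), or apply L'Hôpital's rule; the quotient → 0.
Adding the constant: 0 - 5 = -5. Limit = -5.

Final answer: -5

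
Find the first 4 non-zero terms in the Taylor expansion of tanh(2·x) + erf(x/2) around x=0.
x^7·(-2176/315 - 1/(2688·√(π))) + x^5·(1/(160·√(π)) + 64/15) + x^3·(-8/3 - 1/(12·√(π))) + x·(1/√(π) + 2)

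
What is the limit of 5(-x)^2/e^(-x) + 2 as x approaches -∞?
The quotient is an ∞/∞ indeterminate form as x → -∞.
Compare growth rates of the dominant terms (exponentials ≫ polynomials ≫ logarithms), or apply L'Hôpital's rule; the quotient → 0.
Adding the constant: 0 + 2 = 2. Limit = 2.

Final answer: 2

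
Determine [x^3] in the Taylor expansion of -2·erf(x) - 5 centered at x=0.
Expand to order 3: -2·erf(x) - 5 = 4·x^3/(3·√(π)) - 4·x/√(π) - 5 + O(x^4).
The coefficient of x^3 is 4/(3·√(π)).

Final answer: 4/(3·√(π))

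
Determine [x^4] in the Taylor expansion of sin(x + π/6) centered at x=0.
Expand to order 4: sin(x + π/6) = x^4/48 - √(3)·x^3/12 - x^2/4 + √(3)·x/2 + 1/2 + O(x^5).
The coefficient of x^4 is 1/48.

Final answer: 1/48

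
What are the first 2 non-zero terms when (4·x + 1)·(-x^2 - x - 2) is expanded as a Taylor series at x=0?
-9·x - 2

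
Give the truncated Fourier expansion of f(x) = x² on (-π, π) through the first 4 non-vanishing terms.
-4·cos(x) + cos(2·x) - 4·cos(3·x)/9 + π^2/3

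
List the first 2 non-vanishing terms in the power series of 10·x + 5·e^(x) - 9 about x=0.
15·x - 4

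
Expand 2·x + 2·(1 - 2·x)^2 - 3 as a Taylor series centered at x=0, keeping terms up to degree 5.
8·x^2 - 6·x - 1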